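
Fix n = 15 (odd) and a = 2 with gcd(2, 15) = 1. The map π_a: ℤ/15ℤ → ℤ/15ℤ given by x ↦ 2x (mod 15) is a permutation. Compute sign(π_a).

Orbit of 4 under x↦2x: [4, 8, 1, 2]… (length divides ord_15(2)).
5 cycles of lengths [4, 4, 4, 2, 1].
sign(π) = (−1)^{n − #cycles} = (−1)^{15−5} = (−1)^10 = +1.

+1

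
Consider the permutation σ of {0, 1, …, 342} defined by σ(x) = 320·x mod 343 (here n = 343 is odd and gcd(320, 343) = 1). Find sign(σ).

-1

Orbit of 157 under x↦320x: [157, 162, 47, 291, 167, 275, 192]… (length divides ord_343(320)).
π_320 has 4 disjoint cycles with lengths [294, 42, 6, 1] on {0,…,342}.
n − c = 343 − 4 = 339; sign = (−1)^339 = -1.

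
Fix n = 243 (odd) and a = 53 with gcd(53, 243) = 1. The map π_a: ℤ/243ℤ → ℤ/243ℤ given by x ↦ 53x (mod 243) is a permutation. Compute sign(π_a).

-1

Trace 161: π^k(161) = [161, 28, 26, 163, 134, 55, 242] for k=0..6.
The orbit structure of x ↦ 53x mod 243: 32 orbits of sizes [18, 18, 18, 18, 18, 18, 18, 18, 18, 6, 6, 6, 6, 6, 6, 6, 6, 6, 2, 2, 2, 2, 2, 2, 2, 2, 2, 2, 2, 2, 2, 1].
Σ(ℓ_i−1) = 243−32 = 211; sign = (−1)^211 = -1.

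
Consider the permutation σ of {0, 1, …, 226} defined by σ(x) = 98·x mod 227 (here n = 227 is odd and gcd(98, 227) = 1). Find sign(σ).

-1

Orbit of 93 under x↦98x: [93, 34, 154, 110, 111, 209, 52]… (length divides ord_227(98)).
Cycle type of π: 226 + 1; total 2 cycles.
2 cycles on 227: each ℓ→(−1)^(ℓ−1), product (−1)^225 = -1.
(98|227)_J = -1 (Zolotarev's lemma cross-check).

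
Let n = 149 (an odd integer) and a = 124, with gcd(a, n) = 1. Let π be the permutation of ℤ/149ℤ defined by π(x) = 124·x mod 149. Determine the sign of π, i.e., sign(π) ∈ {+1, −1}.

Orbit of 20 under x↦124x: [20, 96, 133, 102, 132, 127, 103]… (length divides ord_149(124)).
Decompose π into cycles: lengths [74, 74, 1] (3 cycles, including the fixed point 0).
n − c = 149 − 3 = 146; sign = (−1)^146 = +1.
(124|149)_J = +1 (Zolotarev's lemma cross-check).

+1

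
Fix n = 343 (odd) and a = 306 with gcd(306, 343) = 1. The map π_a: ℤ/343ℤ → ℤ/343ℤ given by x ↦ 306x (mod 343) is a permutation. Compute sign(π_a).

Trace 339: π^k(339) = [339, 148, 12, 242, 307, 303, 108] for k=0..6.
Cycle lengths of π_306 on ℤ/343ℤ: [294, 42, 6, 1]; 4 cycles in total.
4 cycles on 343: each ℓ→(−1)^(ℓ−1), product (−1)^339 = -1.

-1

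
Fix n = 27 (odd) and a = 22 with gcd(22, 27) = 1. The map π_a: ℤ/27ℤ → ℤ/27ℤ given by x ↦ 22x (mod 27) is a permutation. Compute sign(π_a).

+1

Trace 16: π^k(16) = [16, 1, 22, 25, 10, 4, 7] for k=0..6.
Decompose π into cycles: lengths [9, 9, 3, 3, 1, 1, 1] (7 cycles, including the fixed point 0).
sign(π) = (−1)^{n − #cycles} = (−1)^{27−7} = (−1)^20 = +1.
Check: (22/27) = +1 by Zolotarev.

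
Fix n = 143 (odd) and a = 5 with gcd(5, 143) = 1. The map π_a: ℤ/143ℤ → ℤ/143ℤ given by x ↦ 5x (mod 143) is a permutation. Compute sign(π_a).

Orbit of 25 under x↦5x: [25, 125, 53, 122, 38, 47, 92]… (length divides ord_143(5)).
Decompose π into cycles: lengths [20, 20, 20, 20, 20, 20, 5, 5, 4, 4, 4, 1] (12 cycles, including the fixed point 0).
With 12 cycles on 143 points, sign = (−1)^{143−12} = -1.
(5|143)_J = -1 (Zolotarev's lemma cross-check).

-1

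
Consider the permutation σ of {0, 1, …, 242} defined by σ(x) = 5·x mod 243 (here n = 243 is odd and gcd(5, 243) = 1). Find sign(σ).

Orbit of 43 under x↦5x: [43, 215, 103, 29, 145, 239, 223]… (length divides ord_243(5)).
Cycle type of π: 162 + 54 + 18 + 6 + 2 + 1; total 6 cycles.
With 6 cycles on 243 points, sign = (−1)^{243−6} = -1.
(5|243)_J = -1 (Zolotarev's lemma cross-check).

-1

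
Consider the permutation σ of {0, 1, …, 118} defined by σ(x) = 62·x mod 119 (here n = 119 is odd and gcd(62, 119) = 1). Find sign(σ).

+1

Orbit of 1 under x↦62x: [1, 62, 36, 90, 106, 27, 8]… (length divides ord_119(62)).
Cycle type of π: 16×7 + 2×3 + 1; total 11 cycles.
n − c = 119 − 11 = 108; sign = (−1)^108 = +1.
The Jacobi symbol (62|119) = +1 (Zolotarev) agrees.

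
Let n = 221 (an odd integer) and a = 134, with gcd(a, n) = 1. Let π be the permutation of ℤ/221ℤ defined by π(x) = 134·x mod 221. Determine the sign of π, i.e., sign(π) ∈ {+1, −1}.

Trace 35: π^k(35) = [35, 49, 157, 43, 16, 155, 217] for k=0..6.
Cycle lengths of π_134 on ℤ/221ℤ: [24, 24, 24, 24, 24, 24, 24, 24, 8, 8, 6, 6, 1]; 13 cycles in total.
13 cycles on 221: each ℓ→(−1)^(ℓ−1), product (−1)^208 = +1.
Check: (134/221) = +1 by Zolotarev.

+1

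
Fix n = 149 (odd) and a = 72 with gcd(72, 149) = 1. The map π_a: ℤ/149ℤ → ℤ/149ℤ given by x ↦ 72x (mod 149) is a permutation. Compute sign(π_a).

Trace 30: π^k(30) = [30, 74, 113, 90, 73, 41, 121] for k=0..6.
The orbit structure of x ↦ 72x mod 149: 2 orbits of sizes [148, 1].
Σ(ℓ_i−1) = 149−2 = 147; sign = (−1)^147 = -1.
The Jacobi symbol (72|149) = -1 (Zolotarev) agrees.

-1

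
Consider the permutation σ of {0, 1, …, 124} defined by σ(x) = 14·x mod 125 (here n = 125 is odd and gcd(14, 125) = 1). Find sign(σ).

+1

Start at x=64: 64 → 21 → 44 → 116 → 124 → 111 → 54 → … (one orbit).
Cycle lengths of π_14 on ℤ/125ℤ: [50, 50, 10, 10, 2, 2, 1]; 7 cycles in total.
n − c = 125 − 7 = 118; sign = (−1)^118 = +1.
Zolotarev: (14|125) = +1, matching the cycle-count sign.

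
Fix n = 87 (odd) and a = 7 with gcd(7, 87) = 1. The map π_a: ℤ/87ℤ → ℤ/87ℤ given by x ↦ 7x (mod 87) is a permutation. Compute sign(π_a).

+1

Trace 25: π^k(25) = [25, 1, 7, 49, 82, 52, 16] for k=0..6.
π_7 has 15 disjoint cycles with lengths [7, 7, 7, 7, 7, 7, 7, 7, 7, 7, 7, 7, 1, 1, 1] on {0,…,86}.
15 cycles on 87: each ℓ→(−1)^(ℓ−1), product (−1)^72 = +1.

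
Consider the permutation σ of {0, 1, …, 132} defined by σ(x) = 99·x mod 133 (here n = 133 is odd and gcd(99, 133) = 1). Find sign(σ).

Orbit of 36 under x↦99x: [36, 106, 120, 43, 1, 99, 92]… (length divides ord_133(99)).
Cycle lengths of π_99 on ℤ/133ℤ: [9, 9, 9, 9, 9, 9, 9, 9, 9, 9, 9, 9, 9, 9, 1, 1, 1, 1, 1, 1, 1]; 21 cycles in total.
sign(π) = (−1)^{n − #cycles} = (−1)^{133−21} = (−1)^112 = +1.
The Jacobi symbol (99|133) = +1 (Zolotarev) agrees.

+1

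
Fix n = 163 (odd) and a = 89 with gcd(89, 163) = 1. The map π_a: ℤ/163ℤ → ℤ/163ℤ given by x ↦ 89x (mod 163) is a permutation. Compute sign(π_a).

-1

Orbit of 75 under x↦89x: [75, 155, 103, 39, 48, 34, 92]… (length divides ord_163(89)).
2 cycles of lengths [162, 1].
With 2 cycles on 163 points, sign = (−1)^{163−2} = -1.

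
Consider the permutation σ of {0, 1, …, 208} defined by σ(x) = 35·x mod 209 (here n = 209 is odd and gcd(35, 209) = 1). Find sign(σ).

-1

Start at x=195: 195 → 137 → 197 → 207 → 139 → 58 → 149 → … (one orbit).
π_35 has 6 disjoint cycles with lengths [90, 90, 10, 9, 9, 1] on {0,…,208}.
n − c = 209 − 6 = 203; sign = (−1)^203 = -1.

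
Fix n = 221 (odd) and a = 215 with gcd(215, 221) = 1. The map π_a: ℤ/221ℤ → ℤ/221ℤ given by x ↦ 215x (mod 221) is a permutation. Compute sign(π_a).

Trace 80: π^k(80) = [80, 183, 7, 179, 31, 35, 11] for k=0..6.
Cycle type of π: 48×4 + 16 + 12 + 1; total 7 cycles.
sign(π) = (−1)^{n − #cycles} = (−1)^{221−7} = (−1)^214 = +1.

+1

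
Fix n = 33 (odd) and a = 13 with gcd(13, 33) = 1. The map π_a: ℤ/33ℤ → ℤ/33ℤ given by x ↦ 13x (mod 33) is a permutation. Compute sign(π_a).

-1

Orbit of 4 under x↦13x: [4, 19, 16, 10, 31, 7, 25]… (length divides ord_33(13)).
Decompose π into cycles: lengths [10, 10, 10, 1, 1, 1] (6 cycles, including the fixed point 0).
33 − 6 = 27 transpositions; sign(π) = (−1)^27 = -1.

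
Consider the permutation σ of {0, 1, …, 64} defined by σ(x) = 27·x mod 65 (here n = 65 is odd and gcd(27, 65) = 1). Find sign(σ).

Orbit of 1 under x↦27x: [1, 27, 14, 53]… (length divides ord_65(27)).
π_27 has 26 disjoint cycles with lengths [4, 4, 4, 4, 4, 4, 4, 4, 4, 4, 4, 4, 4, 1, 1, 1, 1, 1, 1, 1, 1, 1, 1, 1, 1, 1] on {0,…,64}.
26 cycles on 65: each ℓ→(−1)^(ℓ−1), product (−1)^39 = -1.

-1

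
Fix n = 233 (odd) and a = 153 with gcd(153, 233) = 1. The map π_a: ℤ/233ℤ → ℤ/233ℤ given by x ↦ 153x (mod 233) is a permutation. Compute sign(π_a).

Trace 196: π^k(196) = [196, 164, 161, 168, 74, 138, 144] for k=0..6.
π_153 has 2 disjoint cycles with lengths [232, 1] on {0,…,232}.
Σ(ℓ_i−1) = 233−2 = 231; sign = (−1)^231 = -1.
Via Zolotarev, sign(π_{153}) = (153|233) = -1.

-1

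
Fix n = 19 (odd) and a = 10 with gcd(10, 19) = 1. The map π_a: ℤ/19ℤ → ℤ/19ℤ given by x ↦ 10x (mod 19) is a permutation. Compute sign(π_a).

-1

Trace 12: π^k(12) = [12, 6, 3, 11, 15, 17, 18] for k=0..6.
The orbit structure of x ↦ 10x mod 19: 2 orbits of sizes [18, 1].
2 cycles on 19: each ℓ→(−1)^(ℓ−1), product (−1)^17 = -1.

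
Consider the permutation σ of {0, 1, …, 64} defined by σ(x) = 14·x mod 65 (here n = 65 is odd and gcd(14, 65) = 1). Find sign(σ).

+1

Trace 1: π^k(1) = [1, 14] for k=0..1.
π_14 has 39 disjoint cycles with lengths [2, 2, 2, 2, 2, 2, 2, 2, 2, 2, 2, 2, 2, 2, 2, 2, 2, 2, 2, 2, 2, 2, 2, 2, 2, 2, 1, 1, 1, 1, 1, 1, 1, 1, 1, 1, 1, 1, 1] on {0,…,64}.
sign(π) = (−1)^{n − #cycles} = (−1)^{65−39} = (−1)^26 = +1.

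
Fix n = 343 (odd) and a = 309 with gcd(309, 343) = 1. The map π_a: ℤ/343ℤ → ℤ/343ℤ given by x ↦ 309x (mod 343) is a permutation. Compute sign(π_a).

+1

Trace 288: π^k(288) = [288, 155, 218, 134, 246, 211, 29] for k=0..6.
Decompose π into cycles: lengths [49, 49, 49, 49, 49, 49, 7, 7, 7, 7, 7, 7, 1, 1, 1, 1, 1, 1, 1] (19 cycles, including the fixed point 0).
343 − 19 = 324 transpositions; sign(π) = (−1)^324 = +1.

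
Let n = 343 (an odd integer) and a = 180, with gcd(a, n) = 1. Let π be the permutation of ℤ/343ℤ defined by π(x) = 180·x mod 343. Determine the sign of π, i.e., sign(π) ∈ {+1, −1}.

Orbit of 68 under x↦180x: [68, 235, 111, 86, 45, 211, 250]… (length divides ord_343(180)).
The orbit structure of x ↦ 180x mod 343: 4 orbits of sizes [294, 42, 6, 1].
4 cycles on 343: each ℓ→(−1)^(ℓ−1), product (−1)^339 = -1.
Check: (180/343) = -1 by Zolotarev.

-1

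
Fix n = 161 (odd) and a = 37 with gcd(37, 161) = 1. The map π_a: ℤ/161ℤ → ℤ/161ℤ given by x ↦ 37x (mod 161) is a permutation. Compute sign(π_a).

Orbit of 2 under x↦37x: [2, 74, 1, 37, 81, 99, 121]… (length divides ord_161(37)).
6 cycles of lengths [66, 66, 22, 3, 3, 1].
sign(π) = (−1)^{n − #cycles} = (−1)^{161−6} = (−1)^155 = -1.
Zolotarev: (37|161) = -1, matching the cycle-count sign.

-1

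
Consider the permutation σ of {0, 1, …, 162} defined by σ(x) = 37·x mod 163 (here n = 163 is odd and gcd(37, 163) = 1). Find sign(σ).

-1

Start at x=1: 1 → 37 → 65 → 123 → 150 → 8 → 133 → … (one orbit).
Cycle lengths of π_37 on ℤ/163ℤ: [54, 54, 54, 1]; 4 cycles in total.
Σ(ℓ_i−1) = 163−4 = 159; sign = (−1)^159 = -1.
(37|163)_J = -1 (Zolotarev's lemma cross-check).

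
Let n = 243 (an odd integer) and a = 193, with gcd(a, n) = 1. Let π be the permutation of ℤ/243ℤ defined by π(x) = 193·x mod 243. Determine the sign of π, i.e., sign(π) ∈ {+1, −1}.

+1

Orbit of 61 under x↦193x: [61, 109, 139, 97, 10, 229, 214]… (length divides ord_243(193)).
Cycle lengths of π_193 on ℤ/243ℤ: [81, 81, 27, 27, 9, 9, 3, 3, 1, 1, 1]; 11 cycles in total.
n − c = 243 − 11 = 232; sign = (−1)^232 = +1.
Zolotarev: (193|243) = +1, matching the cycle-count sign.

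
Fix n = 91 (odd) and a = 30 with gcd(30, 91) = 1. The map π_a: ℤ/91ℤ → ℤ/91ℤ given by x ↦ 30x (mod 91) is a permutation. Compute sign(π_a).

Start at x=30: 30 → 81 → 64 → 9 → 88 → 1 → 30 (one orbit).
π_30 has 17 disjoint cycles with lengths [6, 6, 6, 6, 6, 6, 6, 6, 6, 6, 6, 6, 6, 6, 3, 3, 1] on {0,…,90}.
With 17 cycles on 91 points, sign = (−1)^{91−17} = +1.
The Jacobi symbol (30|91) = +1 (Zolotarev) agrees.

+1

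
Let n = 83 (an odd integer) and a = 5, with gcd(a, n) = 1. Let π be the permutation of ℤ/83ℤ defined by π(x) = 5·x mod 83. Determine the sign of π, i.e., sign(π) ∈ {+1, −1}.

-1

Trace 22: π^k(22) = [22, 27, 52, 11, 55, 26, 47] for k=0..6.
Decompose π into cycles: lengths [82, 1] (2 cycles, including the fixed point 0).
sign(π) = (−1)^{n − #cycles} = (−1)^{83−2} = (−1)^81 = -1.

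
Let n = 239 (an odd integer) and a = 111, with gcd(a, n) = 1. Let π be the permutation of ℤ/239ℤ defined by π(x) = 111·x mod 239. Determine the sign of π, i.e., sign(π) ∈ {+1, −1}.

-1

Trace 101: π^k(101) = [101, 217, 187, 203, 67, 28, 1] for k=0..6.
Cycle lengths of π_111 on ℤ/239ℤ: [34, 34, 34, 34, 34, 34, 34, 1]; 8 cycles in total.
8 cycles on 239: each ℓ→(−1)^(ℓ−1), product (−1)^231 = -1.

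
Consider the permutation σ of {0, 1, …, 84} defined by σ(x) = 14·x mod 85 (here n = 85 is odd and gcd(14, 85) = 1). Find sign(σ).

-1

Orbit of 81 under x↦14x: [81, 29, 66, 74, 16, 54, 76]… (length divides ord_85(14)).
Decompose π into cycles: lengths [16, 16, 16, 16, 16, 2, 2, 1] (8 cycles, including the fixed point 0).
sign(π) = (−1)^{n − #cycles} = (−1)^{85−8} = (−1)^77 = -1.
Check: (14/85) = -1 by Zolotarev.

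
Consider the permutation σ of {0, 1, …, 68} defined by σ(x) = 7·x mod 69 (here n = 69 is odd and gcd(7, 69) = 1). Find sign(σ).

-1

Start at x=1: 1 → 7 → 49 → 67 → 55 → 40 → 4 → … (one orbit).
The orbit structure of x ↦ 7x mod 69: 6 orbits of sizes [22, 22, 22, 1, 1, 1].
Σ(ℓ_i−1) = 69−6 = 63; sign = (−1)^63 = -1.
Zolotarev: (7|69) = -1, matching the cycle-count sign.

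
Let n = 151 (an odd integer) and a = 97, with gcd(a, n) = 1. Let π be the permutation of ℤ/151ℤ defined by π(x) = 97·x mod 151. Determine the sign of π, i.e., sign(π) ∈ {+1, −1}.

+1

Orbit of 91 under x↦97x: [91, 69, 49, 72, 38, 62, 125]… (length divides ord_151(97)).
3 cycles of lengths [75, 75, 1].
With 3 cycles on 151 points, sign = (−1)^{151−3} = +1.
Zolotarev: (97|151) = +1, matching the cycle-count sign.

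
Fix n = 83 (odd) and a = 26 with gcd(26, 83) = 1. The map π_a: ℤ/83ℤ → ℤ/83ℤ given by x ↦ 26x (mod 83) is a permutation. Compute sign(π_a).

+1

Orbit of 30 under x↦26x: [30, 33, 28, 64, 4, 21, 48]… (length divides ord_83(26)).
Cycle lengths of π_26 on ℤ/83ℤ: [41, 41, 1]; 3 cycles in total.
3 cycles on 83: each ℓ→(−1)^(ℓ−1), product (−1)^80 = +1.
Via Zolotarev, sign(π_{26}) = (26|83) = +1.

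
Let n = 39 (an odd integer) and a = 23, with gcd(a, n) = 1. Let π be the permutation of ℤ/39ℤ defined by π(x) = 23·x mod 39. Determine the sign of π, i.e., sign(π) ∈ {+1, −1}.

Start at x=23: 23 → 22 → 38 → 16 → 17 → 1 → 23 (one orbit).
Cycle type of π: 6×6 + 2 + 1; total 8 cycles.
n − c = 39 − 8 = 31; sign = (−1)^31 = -1.
(23|39)_J = -1 (Zolotarev's lemma cross-check).

-1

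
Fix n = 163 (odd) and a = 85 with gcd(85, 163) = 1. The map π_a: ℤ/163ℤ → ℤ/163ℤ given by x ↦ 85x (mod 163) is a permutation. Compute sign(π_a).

Start at x=1: 1 → 85 → 53 → 104 → 38 → 133 → 58 → … (one orbit).
π_85 has 19 disjoint cycles with lengths [9, 9, 9, 9, 9, 9, 9, 9, 9, 9, 9, 9, 9, 9, 9, 9, 9, 9, 1] on {0,…,162}.
n − c = 163 − 19 = 144; sign = (−1)^144 = +1.
Zolotarev: (85|163) = +1, matching the cycle-count sign.

+1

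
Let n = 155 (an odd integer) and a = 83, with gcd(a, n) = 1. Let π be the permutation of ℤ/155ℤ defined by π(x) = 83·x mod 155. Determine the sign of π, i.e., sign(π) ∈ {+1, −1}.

+1

Start at x=149: 149 → 122 → 51 → 48 → 109 → 57 → 81 → … (one orbit).
5 cycles of lengths [60, 60, 30, 4, 1].
Σ(ℓ_i−1) = 155−5 = 150; sign = (−1)^150 = +1.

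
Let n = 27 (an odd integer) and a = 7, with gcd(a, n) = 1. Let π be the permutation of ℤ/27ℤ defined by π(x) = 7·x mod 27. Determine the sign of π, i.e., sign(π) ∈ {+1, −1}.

+1

Orbit of 25 under x↦7x: [25, 13, 10, 16, 4, 1, 7]… (length divides ord_27(7)).
π_7 has 7 disjoint cycles with lengths [9, 9, 3, 3, 1, 1, 1] on {0,…,26}.
Σ(ℓ_i−1) = 27−7 = 20; sign = (−1)^20 = +1.
Via Zolotarev, sign(π_{7}) = (7|27) = +1.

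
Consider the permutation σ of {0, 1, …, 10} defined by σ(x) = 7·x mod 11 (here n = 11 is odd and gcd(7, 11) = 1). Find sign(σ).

Start at x=7: 7 → 5 → 2 → 3 → 10 → 4 → 6 → … (one orbit).
Cycle type of π: 10 + 1; total 2 cycles.
2 cycles on 11: each ℓ→(−1)^(ℓ−1), product (−1)^9 = -1.
(7|11)_J = -1 (Zolotarev's lemma cross-check).

-1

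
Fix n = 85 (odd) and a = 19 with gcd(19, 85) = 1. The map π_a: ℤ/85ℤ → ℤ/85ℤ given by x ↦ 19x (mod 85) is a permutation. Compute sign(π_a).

+1

Trace 1: π^k(1) = [1, 19, 21, 59, 16, 49, 81] for k=0..6.
The orbit structure of x ↦ 19x mod 85: 13 orbits of sizes [8, 8, 8, 8, 8, 8, 8, 8, 8, 8, 2, 2, 1].
With 13 cycles on 85 points, sign = (−1)^{85−13} = +1.
Via Zolotarev, sign(π_{19}) = (19|85) = +1.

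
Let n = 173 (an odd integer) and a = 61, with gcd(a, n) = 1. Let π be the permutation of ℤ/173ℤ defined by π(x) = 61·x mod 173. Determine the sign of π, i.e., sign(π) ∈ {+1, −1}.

-1

Start at x=99: 99 → 157 → 62 → 149 → 93 → 137 → 53 → … (one orbit).
Cycle lengths of π_61 on ℤ/173ℤ: [172, 1]; 2 cycles in total.
sign(π) = (−1)^{n − #cycles} = (−1)^{173−2} = (−1)^171 = -1.
Zolotarev: (61|173) = -1, matching the cycle-count sign.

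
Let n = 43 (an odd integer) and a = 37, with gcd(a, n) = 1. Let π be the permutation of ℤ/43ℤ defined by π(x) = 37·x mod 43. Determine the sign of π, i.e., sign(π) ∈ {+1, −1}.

-1

Trace 36: π^k(36) = [36, 42, 6, 7, 1, 37] for k=0..5.
8 cycles of lengths [6, 6, 6, 6, 6, 6, 6, 1].
43 − 8 = 35 transpositions; sign(π) = (−1)^35 = -1.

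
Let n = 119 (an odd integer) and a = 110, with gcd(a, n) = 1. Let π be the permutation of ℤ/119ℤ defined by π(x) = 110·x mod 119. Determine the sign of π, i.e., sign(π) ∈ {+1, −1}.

Start at x=66: 66 → 1 → 110 → 81 → 104 → 16 → 94 → … (one orbit).
8 cycles of lengths [24, 24, 24, 24, 8, 8, 6, 1].
Σ(ℓ_i−1) = 119−8 = 111; sign = (−1)^111 = -1.

-1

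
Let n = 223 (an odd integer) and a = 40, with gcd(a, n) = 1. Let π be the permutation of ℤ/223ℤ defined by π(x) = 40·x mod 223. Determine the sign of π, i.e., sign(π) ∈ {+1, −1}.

-1

Trace 1: π^k(1) = [1, 40, 39, 222, 183, 184] for k=0..5.
The orbit structure of x ↦ 40x mod 223: 38 orbits of sizes [6, 6, 6, 6, 6, 6, 6, 6, 6, 6, 6, 6, 6, 6, 6, 6, 6, 6, 6, 6, 6, 6, 6, 6, 6, 6, 6, 6, 6, 6, 6, 6, 6, 6, 6, 6, 6, 1].
223 − 38 = 185 transpositions; sign(π) = (−1)^185 = -1.
The Jacobi symbol (40|223) = -1 (Zolotarev) agrees.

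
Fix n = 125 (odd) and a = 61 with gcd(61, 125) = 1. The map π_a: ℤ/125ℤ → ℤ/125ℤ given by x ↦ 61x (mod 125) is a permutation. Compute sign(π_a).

+1

Start at x=11: 11 → 46 → 56 → 41 → 1 → 61 → 96 → … (one orbit).
π_61 has 13 disjoint cycles with lengths [25, 25, 25, 25, 5, 5, 5, 5, 1, 1, 1, 1, 1] on {0,…,124}.
n − c = 125 − 13 = 112; sign = (−1)^112 = +1.
Check: (61/125) = +1 by Zolotarev.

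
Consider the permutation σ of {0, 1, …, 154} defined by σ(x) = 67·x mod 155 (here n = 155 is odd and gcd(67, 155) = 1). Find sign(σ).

Orbit of 63 under x↦67x: [63, 36, 87, 94, 98, 56, 32]… (length divides ord_155(67)).
22 cycles of lengths [12, 12, 12, 12, 12, 12, 12, 12, 12, 12, 4, 3, 3, 3, 3, 3, 3, 3, 3, 3, 3, 1].
155 − 22 = 133 transpositions; sign(π) = (−1)^133 = -1.
The Jacobi symbol (67|155) = -1 (Zolotarev) agrees.

-1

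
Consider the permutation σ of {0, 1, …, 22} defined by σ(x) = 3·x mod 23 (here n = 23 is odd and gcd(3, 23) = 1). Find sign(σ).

+1

Start at x=16: 16 → 2 → 6 → 18 → 8 → 1 → 3 → … (one orbit).
The orbit structure of x ↦ 3x mod 23: 3 orbits of sizes [11, 11, 1].
Σ(ℓ_i−1) = 23−3 = 20; sign = (−1)^20 = +1.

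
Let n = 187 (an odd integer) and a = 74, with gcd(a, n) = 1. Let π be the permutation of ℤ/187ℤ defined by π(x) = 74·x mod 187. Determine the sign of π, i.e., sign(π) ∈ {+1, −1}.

+1

Orbit of 115 under x↦74x: [115, 95, 111, 173, 86, 6, 70]… (length divides ord_187(74)).
Cycle type of π: 80×2 + 16 + 10 + 1; total 5 cycles.
n − c = 187 − 5 = 182; sign = (−1)^182 = +1.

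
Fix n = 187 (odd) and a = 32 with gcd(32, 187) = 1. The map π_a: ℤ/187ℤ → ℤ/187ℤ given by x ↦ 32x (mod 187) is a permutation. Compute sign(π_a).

-1

Orbit of 32 under x↦32x: [32, 89, 43, 67, 87, 166, 76]… (length divides ord_187(32)).
The orbit structure of x ↦ 32x mod 187: 28 orbits of sizes [8, 8, 8, 8, 8, 8, 8, 8, 8, 8, 8, 8, 8, 8, 8, 8, 8, 8, 8, 8, 8, 8, 2, 2, 2, 2, 2, 1].
n − c = 187 − 28 = 159; sign = (−1)^159 = -1.
Via Zolotarev, sign(π_{32}) = (32|187) = -1.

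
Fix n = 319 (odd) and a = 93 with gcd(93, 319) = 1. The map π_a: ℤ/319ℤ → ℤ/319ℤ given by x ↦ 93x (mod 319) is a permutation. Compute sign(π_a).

+1

Trace 80: π^k(80) = [80, 103, 9, 199, 5, 146, 180] for k=0..6.
9 cycles of lengths [70, 70, 70, 70, 14, 14, 5, 5, 1].
Σ(ℓ_i−1) = 319−9 = 310; sign = (−1)^310 = +1.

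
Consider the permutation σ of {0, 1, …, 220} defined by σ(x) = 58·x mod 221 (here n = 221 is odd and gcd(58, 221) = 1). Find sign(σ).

+1

Orbit of 57 under x↦58x: [57, 212, 141, 1, 58, 49, 190]… (length divides ord_221(58)).
π_58 has 7 disjoint cycles with lengths [48, 48, 48, 48, 16, 12, 1] on {0,…,220}.
221 − 7 = 214 transpositions; sign(π) = (−1)^214 = +1.
Zolotarev: (58|221) = +1, matching the cycle-count sign.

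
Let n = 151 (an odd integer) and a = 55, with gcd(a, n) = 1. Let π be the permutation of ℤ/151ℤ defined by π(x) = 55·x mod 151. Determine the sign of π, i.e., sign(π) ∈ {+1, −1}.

+1

Orbit of 127 under x↦55x: [127, 39, 31, 44, 4, 69, 20]… (length divides ord_151(55)).
Cycle lengths of π_55 on ℤ/151ℤ: [75, 75, 1]; 3 cycles in total.
sign(π) = (−1)^{n − #cycles} = (−1)^{151−3} = (−1)^148 = +1.
(55|151)_J = +1 (Zolotarev's lemma cross-check).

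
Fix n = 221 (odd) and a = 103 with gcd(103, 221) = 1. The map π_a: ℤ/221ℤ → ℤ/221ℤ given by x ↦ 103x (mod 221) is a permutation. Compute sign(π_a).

+1

Trace 103: π^k(103) = [103, 1] for k=0..1.
π_103 has 119 disjoint cycles with lengths [2, 2, 2, 2, 2, 2, 2, 2, 2, 2, 2, 2, 2, 2, 2, 2, 2, 2, 2, 2, 2, 2, 2, 2, 2, 2, 2, 2, 2, 2, 2, 2, 2, 2, 2, 2, 2, 2, 2, 2, 2, 2, 2, 2, 2, 2, 2, 2, 2, 2, 2, 2, 2, 2, 2, 2, 2, 2, 2, 2, 2, 2, 2, 2, 2, 2, 2, 2, 2, 2, 2, 2, 2, 2, 2, 2, 2, 2, 2, 2, 2, 2, 2, 2, 2, 2, 2, 2, 2, 2, 2, 2, 2, 2, 2, 2, 2, 2, 2, 2, 2, 2, 1, 1, 1, 1, 1, 1, 1, 1, 1, 1, 1, 1, 1, 1, 1, 1, 1] on {0,…,220}.
sign(π) = (−1)^{n − #cycles} = (−1)^{221−119} = (−1)^102 = +1.
Via Zolotarev, sign(π_{103}) = (103|221) = +1.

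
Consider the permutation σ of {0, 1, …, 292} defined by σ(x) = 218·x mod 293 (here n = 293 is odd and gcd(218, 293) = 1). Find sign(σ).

-1

Orbit of 71 under x↦218x: [71, 242, 16, 265, 49, 134, 205]… (length divides ord_293(218)).
Cycle type of π: 292 + 1; total 2 cycles.
n − c = 293 − 2 = 291; sign = (−1)^291 = -1.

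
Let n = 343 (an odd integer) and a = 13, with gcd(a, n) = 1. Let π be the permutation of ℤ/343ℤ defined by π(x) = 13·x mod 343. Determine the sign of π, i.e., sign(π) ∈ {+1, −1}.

-1

Orbit of 50 under x↦13x: [50, 307, 218, 90, 141, 118, 162]… (length divides ord_343(13)).
π_13 has 10 disjoint cycles with lengths [98, 98, 98, 14, 14, 14, 2, 2, 2, 1] on {0,…,342}.
n − c = 343 − 10 = 333; sign = (−1)^333 = -1.
Via Zolotarev, sign(π_{13}) = (13|343) = -1.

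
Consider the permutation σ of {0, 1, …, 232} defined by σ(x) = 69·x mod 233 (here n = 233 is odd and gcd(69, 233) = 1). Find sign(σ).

-1

Orbit of 203 under x↦69x: [203, 27, 232, 164, 132, 21, 51]… (length divides ord_233(69)).
Cycle lengths of π_69 on ℤ/233ℤ: [232, 1]; 2 cycles in total.
n − c = 233 − 2 = 231; sign = (−1)^231 = -1.
Via Zolotarev, sign(π_{69}) = (69|233) = -1.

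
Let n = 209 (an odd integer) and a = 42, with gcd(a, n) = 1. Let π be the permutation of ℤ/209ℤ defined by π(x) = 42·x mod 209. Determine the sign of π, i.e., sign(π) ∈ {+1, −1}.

Orbit of 125 under x↦42x: [125, 25, 5, 1, 42, 92, 102]… (length divides ord_209(42)).
π_42 has 9 disjoint cycles with lengths [45, 45, 45, 45, 9, 9, 5, 5, 1] on {0,…,208}.
9 cycles on 209: each ℓ→(−1)^(ℓ−1), product (−1)^200 = +1.
Via Zolotarev, sign(π_{42}) = (42|209) = +1.

+1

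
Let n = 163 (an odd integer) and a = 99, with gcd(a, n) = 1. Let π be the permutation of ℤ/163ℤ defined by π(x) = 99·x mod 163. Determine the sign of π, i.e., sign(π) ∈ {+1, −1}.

Orbit of 78 under x↦99x: [78, 61, 8, 140, 5, 6, 105]… (length divides ord_163(99)).
Decompose π into cycles: lengths [54, 54, 54, 1] (4 cycles, including the fixed point 0).
With 4 cycles on 163 points, sign = (−1)^{163−4} = -1.
Via Zolotarev, sign(π_{99}) = (99|163) = -1.

-1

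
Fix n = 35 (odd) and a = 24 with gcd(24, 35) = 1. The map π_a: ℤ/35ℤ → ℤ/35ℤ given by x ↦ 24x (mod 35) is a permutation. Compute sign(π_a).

Start at x=16: 16 → 34 → 11 → 19 → 1 → 24 → 16 (one orbit).
Cycle lengths of π_24 on ℤ/35ℤ: [6, 6, 6, 6, 6, 2, 2, 1]; 8 cycles in total.
8 cycles on 35: each ℓ→(−1)^(ℓ−1), product (−1)^27 = -1.

-1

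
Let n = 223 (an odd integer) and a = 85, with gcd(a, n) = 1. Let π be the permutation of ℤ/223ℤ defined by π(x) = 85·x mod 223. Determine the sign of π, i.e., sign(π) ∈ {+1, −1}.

Orbit of 58 under x↦85x: [58, 24, 33, 129, 38, 108, 37]… (length divides ord_223(85)).
Decompose π into cycles: lengths [222, 1] (2 cycles, including the fixed point 0).
sign(π) = (−1)^{n − #cycles} = (−1)^{223−2} = (−1)^221 = -1.
(85|223)_J = -1 (Zolotarev's lemma cross-check).

-1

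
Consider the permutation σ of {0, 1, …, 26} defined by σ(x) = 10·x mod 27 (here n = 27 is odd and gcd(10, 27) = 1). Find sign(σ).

Trace 19: π^k(19) = [19, 1, 10] for k=0..2.
Cycle type of π: 3×6 + 1×9; total 15 cycles.
15 cycles on 27: each ℓ→(−1)^(ℓ−1), product (−1)^12 = +1.
Via Zolotarev, sign(π_{10}) = (10|27) = +1.

+1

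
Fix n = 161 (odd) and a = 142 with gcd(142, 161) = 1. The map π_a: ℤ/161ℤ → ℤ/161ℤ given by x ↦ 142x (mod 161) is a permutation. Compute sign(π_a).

Orbit of 123 under x↦142x: [123, 78, 128, 144, 1, 142, 39]… (length divides ord_161(142)).
9 cycles of lengths [33, 33, 33, 33, 11, 11, 3, 3, 1].
9 cycles on 161: each ℓ→(−1)^(ℓ−1), product (−1)^152 = +1.
Via Zolotarev, sign(π_{142}) = (142|161) = +1.

+1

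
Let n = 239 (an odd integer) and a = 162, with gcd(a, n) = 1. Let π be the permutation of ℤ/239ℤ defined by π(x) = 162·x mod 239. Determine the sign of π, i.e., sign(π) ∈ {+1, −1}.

+1

Start at x=60: 60 → 160 → 108 → 49 → 51 → 136 → 44 → … (one orbit).
Decompose π into cycles: lengths [119, 119, 1] (3 cycles, including the fixed point 0).
Σ(ℓ_i−1) = 239−3 = 236; sign = (−1)^236 = +1.
Zolotarev: (162|239) = +1, matching the cycle-count sign.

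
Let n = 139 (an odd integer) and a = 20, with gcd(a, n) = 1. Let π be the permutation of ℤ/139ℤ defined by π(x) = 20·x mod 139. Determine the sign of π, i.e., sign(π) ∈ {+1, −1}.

Trace 44: π^k(44) = [44, 46, 86, 52, 67, 89, 112] for k=0..6.
The orbit structure of x ↦ 20x mod 139: 3 orbits of sizes [69, 69, 1].
Σ(ℓ_i−1) = 139−3 = 136; sign = (−1)^136 = +1.

+1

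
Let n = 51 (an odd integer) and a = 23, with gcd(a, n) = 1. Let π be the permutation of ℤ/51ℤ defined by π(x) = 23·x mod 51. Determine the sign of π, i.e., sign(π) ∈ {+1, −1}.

+1

Start at x=5: 5 → 13 → 44 → 43 → 20 → 1 → 23 → … (one orbit).
Cycle type of π: 16×3 + 2 + 1; total 5 cycles.
51 − 5 = 46 transpositions; sign(π) = (−1)^46 = +1.
Check: (23/51) = +1 by Zolotarev.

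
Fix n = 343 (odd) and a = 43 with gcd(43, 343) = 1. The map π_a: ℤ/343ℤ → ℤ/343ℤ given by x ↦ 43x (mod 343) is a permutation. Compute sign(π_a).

Orbit of 225 under x↦43x: [225, 71, 309, 253, 246, 288, 36]… (length divides ord_343(43)).
19 cycles of lengths [49, 49, 49, 49, 49, 49, 7, 7, 7, 7, 7, 7, 1, 1, 1, 1, 1, 1, 1].
19 cycles on 343: each ℓ→(−1)^(ℓ−1), product (−1)^324 = +1.
Zolotarev: (43|343) = +1, matching the cycle-count sign.

+1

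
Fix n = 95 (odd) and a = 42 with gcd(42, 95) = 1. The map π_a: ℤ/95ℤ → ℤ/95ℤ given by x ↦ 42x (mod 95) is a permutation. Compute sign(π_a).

-1

Orbit of 81 under x↦42x: [81, 77, 4, 73, 26, 47, 74]… (length divides ord_95(42)).
π_42 has 6 disjoint cycles with lengths [36, 36, 9, 9, 4, 1] on {0,…,94}.
Σ(ℓ_i−1) = 95−6 = 89; sign = (−1)^89 = -1.
Check: (42/95) = -1 by Zolotarev.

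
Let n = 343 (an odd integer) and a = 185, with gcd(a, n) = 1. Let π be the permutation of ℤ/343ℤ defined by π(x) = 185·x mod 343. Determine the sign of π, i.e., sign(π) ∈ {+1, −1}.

Start at x=289: 289 → 300 → 277 → 138 → 148 → 283 → 219 → … (one orbit).
Cycle type of π: 294 + 42 + 6 + 1; total 4 cycles.
343 − 4 = 339 transpositions; sign(π) = (−1)^339 = -1.
The Jacobi symbol (185|343) = -1 (Zolotarev) agrees.

-1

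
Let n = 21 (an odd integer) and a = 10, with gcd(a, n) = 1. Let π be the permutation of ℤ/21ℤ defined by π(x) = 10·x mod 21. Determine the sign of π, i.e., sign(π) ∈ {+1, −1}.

Trace 19: π^k(19) = [19, 1, 10, 16, 13, 4] for k=0..5.
6 cycles of lengths [6, 6, 6, 1, 1, 1].
n − c = 21 − 6 = 15; sign = (−1)^15 = -1.
Via Zolotarev, sign(π_{10}) = (10|21) = -1.

-1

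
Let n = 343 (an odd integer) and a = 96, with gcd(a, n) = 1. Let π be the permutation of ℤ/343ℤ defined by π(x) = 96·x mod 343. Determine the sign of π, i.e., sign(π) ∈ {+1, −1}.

-1

Orbit of 26 under x↦96x: [26, 95, 202, 184, 171, 295, 194]… (length divides ord_343(96)).
π_96 has 4 disjoint cycles with lengths [294, 42, 6, 1] on {0,…,342}.
sign(π) = (−1)^{n − #cycles} = (−1)^{343−4} = (−1)^339 = -1.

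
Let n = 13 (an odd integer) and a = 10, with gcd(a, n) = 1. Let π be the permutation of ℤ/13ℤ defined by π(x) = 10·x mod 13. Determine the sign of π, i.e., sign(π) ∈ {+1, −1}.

+1

Orbit of 4 under x↦10x: [4, 1, 10, 9, 12, 3]… (length divides ord_13(10)).
Cycle type of π: 6×2 + 1; total 3 cycles.
n − c = 13 − 3 = 10; sign = (−1)^10 = +1.
Via Zolotarev, sign(π_{10}) = (10|13) = +1.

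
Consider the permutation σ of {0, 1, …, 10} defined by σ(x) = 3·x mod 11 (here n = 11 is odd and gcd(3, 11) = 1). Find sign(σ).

Start at x=9: 9 → 5 → 4 → 1 → 3 → 9 (one orbit).
π_3 has 3 disjoint cycles with lengths [5, 5, 1] on {0,…,10}.
n − c = 11 − 3 = 8; sign = (−1)^8 = +1.
(3|11)_J = +1 (Zolotarev's lemma cross-check).

+1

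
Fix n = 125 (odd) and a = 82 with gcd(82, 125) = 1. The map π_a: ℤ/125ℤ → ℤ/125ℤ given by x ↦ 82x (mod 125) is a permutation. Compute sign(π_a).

Start at x=93: 93 → 1 → 82 → 99 → 118 → 51 → 57 → … (one orbit).
The orbit structure of x ↦ 82x mod 125: 12 orbits of sizes [20, 20, 20, 20, 20, 4, 4, 4, 4, 4, 4, 1].
125 − 12 = 113 transpositions; sign(π) = (−1)^113 = -1.

-1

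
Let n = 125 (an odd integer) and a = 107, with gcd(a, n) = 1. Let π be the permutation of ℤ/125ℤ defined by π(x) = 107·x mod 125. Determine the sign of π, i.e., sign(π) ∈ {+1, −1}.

Start at x=101: 101 → 57 → 99 → 93 → 76 → 7 → 124 → … (one orbit).
The orbit structure of x ↦ 107x mod 125: 12 orbits of sizes [20, 20, 20, 20, 20, 4, 4, 4, 4, 4, 4, 1].
n − c = 125 − 12 = 113; sign = (−1)^113 = -1.
Check: (107/125) = -1 by Zolotarev.

-1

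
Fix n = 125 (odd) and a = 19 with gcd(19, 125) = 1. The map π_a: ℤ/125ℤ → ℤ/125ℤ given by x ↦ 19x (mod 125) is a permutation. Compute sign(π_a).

Start at x=104: 104 → 101 → 44 → 86 → 9 → 46 → 124 → … (one orbit).
The orbit structure of x ↦ 19x mod 125: 7 orbits of sizes [50, 50, 10, 10, 2, 2, 1].
sign(π) = (−1)^{n − #cycles} = (−1)^{125−7} = (−1)^118 = +1.
Check: (19/125) = +1 by Zolotarev.

+1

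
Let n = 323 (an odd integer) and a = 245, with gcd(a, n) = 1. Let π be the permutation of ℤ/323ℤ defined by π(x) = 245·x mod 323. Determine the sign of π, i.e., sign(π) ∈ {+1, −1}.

-1

Start at x=5: 5 → 256 → 58 → 321 → 156 → 106 → 130 → … (one orbit).
The orbit structure of x ↦ 245x mod 323: 6 orbits of sizes [144, 144, 16, 9, 9, 1].
n − c = 323 − 6 = 317; sign = (−1)^317 = -1.
Zolotarev: (245|323) = -1, matching the cycle-count sign.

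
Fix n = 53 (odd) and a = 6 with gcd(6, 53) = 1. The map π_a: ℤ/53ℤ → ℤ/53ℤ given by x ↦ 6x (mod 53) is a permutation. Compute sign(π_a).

+1

Orbit of 43 under x↦6x: [43, 46, 11, 13, 25, 44, 52]… (length divides ord_53(6)).
3 cycles of lengths [26, 26, 1].
3 cycles on 53: each ℓ→(−1)^(ℓ−1), product (−1)^50 = +1.
Check: (6/53) = +1 by Zolotarev.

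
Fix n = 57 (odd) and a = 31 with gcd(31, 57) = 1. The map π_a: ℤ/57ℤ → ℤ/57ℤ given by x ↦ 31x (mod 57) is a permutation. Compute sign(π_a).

-1

Start at x=1: 1 → 31 → 49 → 37 → 7 → 46 → 1 (one orbit).
Decompose π into cycles: lengths [6, 6, 6, 6, 6, 6, 6, 6, 6, 1, 1, 1] (12 cycles, including the fixed point 0).
sign(π) = (−1)^{n − #cycles} = (−1)^{57−12} = (−1)^45 = -1.
The Jacobi symbol (31|57) = -1 (Zolotarev) agrees.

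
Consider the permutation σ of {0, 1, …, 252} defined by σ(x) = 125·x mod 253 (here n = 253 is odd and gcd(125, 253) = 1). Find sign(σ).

-1

Start at x=16: 16 → 229 → 36 → 199 → 81 → 5 → 119 → … (one orbit).
π_125 has 6 disjoint cycles with lengths [110, 110, 22, 5, 5, 1] on {0,…,252}.
sign(π) = (−1)^{n − #cycles} = (−1)^{253−6} = (−1)^247 = -1.
Zolotarev: (125|253) = -1, matching the cycle-count sign.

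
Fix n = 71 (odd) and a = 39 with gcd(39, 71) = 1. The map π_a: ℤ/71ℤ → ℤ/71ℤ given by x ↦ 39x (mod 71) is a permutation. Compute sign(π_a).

Trace 30: π^k(30) = [30, 34, 48, 26, 20, 70, 32] for k=0..6.
π_39 has 6 disjoint cycles with lengths [14, 14, 14, 14, 14, 1] on {0,…,70}.
Σ(ℓ_i−1) = 71−6 = 65; sign = (−1)^65 = -1.

-1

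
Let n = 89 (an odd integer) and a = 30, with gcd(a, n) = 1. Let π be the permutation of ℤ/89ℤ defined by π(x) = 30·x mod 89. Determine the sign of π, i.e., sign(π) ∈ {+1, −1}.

Orbit of 53 under x↦30x: [53, 77, 85, 58, 49, 46, 45]… (length divides ord_89(30)).
The orbit structure of x ↦ 30x mod 89: 2 orbits of sizes [88, 1].
With 2 cycles on 89 points, sign = (−1)^{89−2} = -1.

-1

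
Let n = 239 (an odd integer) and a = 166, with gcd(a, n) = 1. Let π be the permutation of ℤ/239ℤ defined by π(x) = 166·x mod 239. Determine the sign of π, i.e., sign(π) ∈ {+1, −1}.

Start at x=128: 128 → 216 → 6 → 40 → 187 → 211 → 132 → … (one orbit).
Cycle type of π: 17×14 + 1; total 15 cycles.
With 15 cycles on 239 points, sign = (−1)^{239−15} = +1.
The Jacobi symbol (166|239) = +1 (Zolotarev) agrees.

+1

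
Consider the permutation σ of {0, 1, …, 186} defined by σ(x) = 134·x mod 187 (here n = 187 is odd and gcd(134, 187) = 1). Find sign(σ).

-1

Start at x=115: 115 → 76 → 86 → 117 → 157 → 94 → 67 → … (one orbit).
Cycle lengths of π_134 on ℤ/187ℤ: [40, 40, 40, 40, 10, 8, 8, 1]; 8 cycles in total.
sign(π) = (−1)^{n − #cycles} = (−1)^{187−8} = (−1)^179 = -1.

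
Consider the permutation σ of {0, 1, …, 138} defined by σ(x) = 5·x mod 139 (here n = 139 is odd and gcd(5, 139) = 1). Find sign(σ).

Trace 129: π^k(129) = [129, 89, 28, 1, 5, 25, 125] for k=0..6.
Cycle lengths of π_5 on ℤ/139ℤ: [69, 69, 1]; 3 cycles in total.
139 − 3 = 136 transpositions; sign(π) = (−1)^136 = +1.
Check: (5/139) = +1 by Zolotarev.

+1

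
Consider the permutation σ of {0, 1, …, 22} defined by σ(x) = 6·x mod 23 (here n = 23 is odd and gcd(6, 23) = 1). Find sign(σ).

+1

Start at x=6: 6 → 13 → 9 → 8 → 2 → 12 → 3 → … (one orbit).
Decompose π into cycles: lengths [11, 11, 1] (3 cycles, including the fixed point 0).
With 3 cycles on 23 points, sign = (−1)^{23−3} = +1.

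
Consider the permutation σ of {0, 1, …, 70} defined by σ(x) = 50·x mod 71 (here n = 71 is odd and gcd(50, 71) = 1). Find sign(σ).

+1

Start at x=10: 10 → 3 → 8 → 45 → 49 → 36 → 25 → … (one orbit).
3 cycles of lengths [35, 35, 1].
Σ(ℓ_i−1) = 71−3 = 68; sign = (−1)^68 = +1.
The Jacobi symbol (50|71) = +1 (Zolotarev) agrees.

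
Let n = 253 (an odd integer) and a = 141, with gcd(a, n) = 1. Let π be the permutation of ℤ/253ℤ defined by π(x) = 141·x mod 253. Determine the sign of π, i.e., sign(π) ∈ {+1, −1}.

+1

Start at x=213: 213 → 179 → 192 → 1 → 141 → 147 → 234 → … (one orbit).
Cycle lengths of π_141 on ℤ/253ℤ: [55, 55, 55, 55, 11, 11, 5, 5, 1]; 9 cycles in total.
With 9 cycles on 253 points, sign = (−1)^{253−9} = +1.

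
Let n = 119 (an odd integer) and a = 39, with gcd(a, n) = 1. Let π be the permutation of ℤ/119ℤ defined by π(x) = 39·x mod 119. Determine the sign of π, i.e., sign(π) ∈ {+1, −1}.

-1

Trace 22: π^k(22) = [22, 25, 23, 64, 116, 2, 78] for k=0..6.
The orbit structure of x ↦ 39x mod 119: 6 orbits of sizes [48, 48, 16, 3, 3, 1].
With 6 cycles on 119 points, sign = (−1)^{119−6} = -1.
Check: (39/119) = -1 by Zolotarev.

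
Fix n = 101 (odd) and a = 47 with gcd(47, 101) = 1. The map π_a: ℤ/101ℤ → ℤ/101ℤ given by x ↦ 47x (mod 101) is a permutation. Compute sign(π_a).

Start at x=85: 85 → 56 → 6 → 80 → 23 → 71 → 4 → … (one orbit).
The orbit structure of x ↦ 47x mod 101: 3 orbits of sizes [50, 50, 1].
sign(π) = (−1)^{n − #cycles} = (−1)^{101−3} = (−1)^98 = +1.
Zolotarev: (47|101) = +1, matching the cycle-count sign.

+1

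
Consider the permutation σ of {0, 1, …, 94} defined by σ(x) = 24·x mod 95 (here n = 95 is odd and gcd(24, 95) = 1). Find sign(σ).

+1

Trace 9: π^k(9) = [9, 26, 54, 61, 39, 81, 44] for k=0..6.
Cycle lengths of π_24 on ℤ/95ℤ: [18, 18, 18, 18, 9, 9, 2, 2, 1]; 9 cycles in total.
9 cycles on 95: each ℓ→(−1)^(ℓ−1), product (−1)^86 = +1.
Zolotarev: (24|95) = +1, matching the cycle-count sign.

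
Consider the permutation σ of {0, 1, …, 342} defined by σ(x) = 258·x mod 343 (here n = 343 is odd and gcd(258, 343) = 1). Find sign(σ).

Start at x=295: 295 → 307 → 316 → 237 → 92 → 69 → 309 → … (one orbit).
π_258 has 10 disjoint cycles with lengths [98, 98, 98, 14, 14, 14, 2, 2, 2, 1] on {0,…,342}.
343 − 10 = 333 transpositions; sign(π) = (−1)^333 = -1.
Zolotarev: (258|343) = -1, matching the cycle-count sign.

-1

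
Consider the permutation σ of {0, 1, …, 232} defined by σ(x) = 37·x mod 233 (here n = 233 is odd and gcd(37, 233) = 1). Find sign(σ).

Orbit of 46 under x↦37x: [46, 71, 64, 38, 8, 63, 1]… (length divides ord_233(37)).
Decompose π into cycles: lengths [29, 29, 29, 29, 29, 29, 29, 29, 1] (9 cycles, including the fixed point 0).
9 cycles on 233: each ℓ→(−1)^(ℓ−1), product (−1)^224 = +1.

+1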